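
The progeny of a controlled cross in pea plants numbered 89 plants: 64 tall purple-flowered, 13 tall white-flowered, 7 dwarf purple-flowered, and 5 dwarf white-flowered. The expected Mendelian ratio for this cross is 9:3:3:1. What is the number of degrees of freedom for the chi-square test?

3

A goodness-of-fit test with 4 phenotype classes has df = 4 − 1 = 3.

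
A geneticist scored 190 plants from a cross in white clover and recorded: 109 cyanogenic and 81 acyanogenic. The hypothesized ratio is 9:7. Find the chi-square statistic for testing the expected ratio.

The 9:7 ratio has 16 parts, so with N = 190 the expected counts are:
  cyanogenic: 190 × 9/16 = 106.875
  acyanogenic: 190 × 7/16 = 83.125
χ² = Σ (O − E)² / E
  cyanogenic: (109 − 106.875)² / 106.875 = 0.0423
  acyanogenic: (81 − 83.125)² / 83.125 = 0.0543
χ² = 0.0423 + 0.0543 = 0.0966 ≈ 0.097

0.097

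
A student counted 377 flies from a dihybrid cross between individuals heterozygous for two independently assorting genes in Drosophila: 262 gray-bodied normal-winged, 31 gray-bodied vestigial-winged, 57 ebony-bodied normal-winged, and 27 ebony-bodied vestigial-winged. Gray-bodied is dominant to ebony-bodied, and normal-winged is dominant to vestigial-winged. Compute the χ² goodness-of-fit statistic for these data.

37.194

A dihybrid F₂ with independent assortment and complete dominance at both loci gives a 9:3:3:1 phenotypic ratio.
Total ratio parts = 16. Expected numbers out of 377:
  gray-bodied normal-winged: 377 × 9/16 = 212.0625
  gray-bodied vestigial-winged: 377 × 3/16 = 70.6875
  ebony-bodied normal-winged: 377 × 3/16 = 70.6875
  ebony-bodied vestigial-winged: 377 × 1/16 = 23.5625
χ² = Σ (O − E)² / E
  gray-bodied normal-winged: (262 − 212.0625)² / 212.0625 = 11.7595
  gray-bodied vestigial-winged: (31 − 70.6875)² / 70.6875 = 22.2825
  ebony-bodied normal-winged: (57 − 70.6875)² / 70.6875 = 2.6504
  ebony-bodied vestigial-winged: (27 − 23.5625)² / 23.5625 = 0.5015
χ² = 11.7595 + 22.2825 + 2.6504 + 0.5015 = 37.1939 ≈ 37.194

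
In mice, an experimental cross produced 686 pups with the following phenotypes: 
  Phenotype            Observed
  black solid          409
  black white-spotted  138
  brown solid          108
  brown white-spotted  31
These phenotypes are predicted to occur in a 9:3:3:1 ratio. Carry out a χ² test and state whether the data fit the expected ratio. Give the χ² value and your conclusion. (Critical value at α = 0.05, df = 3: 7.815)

8.665; not consistent

Total ratio parts = 16. Expected numbers out of 686:
  black solid: 686 × 9/16 = 385.875
  black white-spotted: 686 × 3/16 = 128.625
  brown solid: 686 × 3/16 = 128.625
  brown white-spotted: 686 × 1/16 = 42.875
χ² = Σ (O − E)² / E
  black solid: (409 − 385.875)² / 385.875 = 1.3859
  black white-spotted: (138 − 128.625)² / 128.625 = 0.6833
  brown solid: (108 − 128.625)² / 128.625 = 3.3072
  brown white-spotted: (31 − 42.875)² / 42.875 = 3.2890
χ² = 1.3859 + 0.6833 + 3.3072 + 3.2890 = 8.6654 ≈ 8.665
Degrees of freedom = 4 − 1 = 3; critical value at α = 0.05 is 7.815.
Since 8.665 > 7.815, we reject the null hypothesis — the data do not fit the 9:3:3:1 ratio.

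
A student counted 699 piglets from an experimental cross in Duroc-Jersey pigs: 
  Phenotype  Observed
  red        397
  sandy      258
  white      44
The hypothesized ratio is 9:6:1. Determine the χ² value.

0.104

Total ratio parts = 16. Expected numbers out of 699:
  red: 699 × 9/16 = 393.1875
  sandy: 699 × 6/16 = 262.125
  white: 699 × 1/16 = 43.6875
χ² = Σ (O − E)² / E
  red: (397 − 393.1875)² / 393.1875 = 0.0370
  sandy: (258 − 262.125)² / 262.125 = 0.0649
  white: (44 − 43.6875)² / 43.6875 = 0.0022
χ² = 0.0370 + 0.0649 + 0.0022 = 0.1041 ≈ 0.104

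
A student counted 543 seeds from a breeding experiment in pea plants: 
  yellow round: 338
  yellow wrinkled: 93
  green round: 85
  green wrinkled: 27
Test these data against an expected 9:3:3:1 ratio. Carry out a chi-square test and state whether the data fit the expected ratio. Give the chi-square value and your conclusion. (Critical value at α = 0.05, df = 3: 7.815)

8.429; not consistent

Under the 9:3:3:1 hypothesis (Σ ratio = 16, N = 543):
  yellow round: 543 × 9/16 = 305.4375
  yellow wrinkled: 543 × 3/16 = 101.8125
  green round: 543 × 3/16 = 101.8125
  green wrinkled: 543 × 1/16 = 33.9375
χ² = Σ (O − E)² / E
  yellow round: (338 − 305.4375)² / 305.4375 = 3.4715
  yellow wrinkled: (93 − 101.8125)² / 101.8125 = 0.7628
  green round: (85 − 101.8125)² / 101.8125 = 2.7763
  green wrinkled: (27 − 33.9375)² / 33.9375 = 1.4182
χ² = 3.4715 + 0.7628 + 2.7763 + 1.4182 = 8.4288 ≈ 8.429
Degrees of freedom = 4 − 1 = 3; critical value at α = 0.05 is 7.815.
Since 8.429 > 7.815, we reject the null hypothesis — the data do not fit the 9:3:3:1 ratio.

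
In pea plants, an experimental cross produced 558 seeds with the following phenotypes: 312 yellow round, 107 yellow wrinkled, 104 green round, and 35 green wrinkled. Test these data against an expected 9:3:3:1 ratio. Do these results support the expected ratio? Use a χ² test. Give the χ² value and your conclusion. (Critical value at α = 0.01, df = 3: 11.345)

0.069; consistent

Under the 9:3:3:1 hypothesis (Σ ratio = 16, N = 558):
  yellow round: 558 × 9/16 = 313.875
  yellow wrinkled: 558 × 3/16 = 104.625
  green round: 558 × 3/16 = 104.625
  green wrinkled: 558 × 1/16 = 34.875
χ² = Σ (O − E)² / E
  yellow round: (312 − 313.875)² / 313.875 = 0.0112
  yellow wrinkled: (107 − 104.625)² / 104.625 = 0.0539
  green round: (104 − 104.625)² / 104.625 = 0.0037
  green wrinkled: (35 − 34.875)² / 34.875 = 0.0004
χ² = 0.0112 + 0.0539 + 0.0037 + 0.0004 = 0.0692 ≈ 0.069
Degrees of freedom = 4 − 1 = 3; critical value at α = 0.01 is 11.345.
Since 0.069 < 11.345, we fail to reject the null hypothesis — the data are consistent with the 9:3:3:1 ratio.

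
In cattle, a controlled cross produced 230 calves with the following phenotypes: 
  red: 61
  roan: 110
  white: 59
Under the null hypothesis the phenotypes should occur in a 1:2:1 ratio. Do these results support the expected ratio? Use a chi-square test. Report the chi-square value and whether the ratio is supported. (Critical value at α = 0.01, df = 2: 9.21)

0.470; consistent

Under the 1:2:1 hypothesis (Σ ratio = 4, N = 230):
  red: 230 × 1/4 = 57.5
  roan: 230 × 2/4 = 115
  white: 230 × 1/4 = 57.5
χ² = Σ (O − E)² / E
  red: (61 − 57.5)² / 57.5 = 0.2130
  roan: (110 − 115)² / 115 = 0.2174
  white: (59 − 57.5)² / 57.5 = 0.0391
χ² = 0.2130 + 0.2174 + 0.0391 = 0.4695 ≈ 0.470
Degrees of freedom = 3 − 1 = 2; critical value at α = 0.01 is 9.21.
Since 0.470 < 9.21, we fail to reject the null hypothesis — the data are consistent with the 1:2:1 ratio.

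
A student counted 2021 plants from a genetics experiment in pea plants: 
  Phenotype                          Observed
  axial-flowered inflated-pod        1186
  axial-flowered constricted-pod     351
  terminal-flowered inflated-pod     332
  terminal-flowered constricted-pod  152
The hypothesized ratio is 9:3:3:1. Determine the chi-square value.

15.226

Under the 9:3:3:1 hypothesis (Σ ratio = 16, N = 2021):
  axial-flowered inflated-pod: 2021 × 9/16 = 1136.8125
  axial-flowered constricted-pod: 2021 × 3/16 = 378.9375
  terminal-flowered inflated-pod: 2021 × 3/16 = 378.9375
  terminal-flowered constricted-pod: 2021 × 1/16 = 126.3125
χ² = Σ (O − E)² / E
  axial-flowered inflated-pod: (1186 − 1136.8125)² / 1136.8125 = 2.1282
  axial-flowered constricted-pod: (351 − 378.9375)² / 378.9375 = 2.0597
  terminal-flowered inflated-pod: (332 − 378.9375)² / 378.9375 = 5.8140
  terminal-flowered constricted-pod: (152 − 126.3125)² / 126.3125 = 5.2239
χ² = 2.1282 + 2.0597 + 5.8140 + 5.2239 = 15.2258 ≈ 15.226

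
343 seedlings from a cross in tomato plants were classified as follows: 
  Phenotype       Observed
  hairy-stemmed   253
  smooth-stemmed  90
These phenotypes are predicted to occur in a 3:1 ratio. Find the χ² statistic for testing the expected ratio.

0.281

Under the 3:1 hypothesis (Σ ratio = 4, N = 343):
  hairy-stemmed: 343 × 3/4 = 257.25
  smooth-stemmed: 343 × 1/4 = 85.75
χ² = Σ (O − E)² / E
  hairy-stemmed: (253 − 257.25)² / 257.25 = 0.0702
  smooth-stemmed: (90 − 85.75)² / 85.75 = 0.2106
χ² = 0.0702 + 0.2106 = 0.2808 ≈ 0.281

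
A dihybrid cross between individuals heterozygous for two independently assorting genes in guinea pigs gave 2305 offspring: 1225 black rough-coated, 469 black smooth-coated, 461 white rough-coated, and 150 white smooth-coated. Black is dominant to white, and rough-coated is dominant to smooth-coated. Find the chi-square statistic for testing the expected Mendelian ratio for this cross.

A dihybrid F₂ with independent assortment and complete dominance at both loci gives a 9:3:3:1 phenotypic ratio.
Total ratio parts = 16. Expected numbers out of 2305:
  black rough-coated: 2305 × 9/16 = 1296.5625
  black smooth-coated: 2305 × 3/16 = 432.1875
  white rough-coated: 2305 × 3/16 = 432.1875
  white smooth-coated: 2305 × 1/16 = 144.0625
χ² = Σ (O − E)² / E
  black rough-coated: (1225 − 1296.5625)² / 1296.5625 = 3.9498
  black smooth-coated: (469 − 432.1875)² / 432.1875 = 3.1356
  white rough-coated: (461 − 432.1875)² / 432.1875 = 1.9208
  white smooth-coated: (150 − 144.0625)² / 144.0625 = 0.2447
χ² = 3.9498 + 3.1356 + 1.9208 + 0.2447 = 9.2509 ≈ 9.251

9.251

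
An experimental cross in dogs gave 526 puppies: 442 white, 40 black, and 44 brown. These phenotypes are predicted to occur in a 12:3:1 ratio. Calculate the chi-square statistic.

Expected counts for N = 526 under a 12:3:1 ratio (total parts = 16):
  white: 526 × 12/16 = 394.5
  black: 526 × 3/16 = 98.625
  brown: 526 × 1/16 = 32.875
χ² = Σ (O − E)² / E
  white: (442 − 394.5)² / 394.5 = 5.7193
  black: (40 − 98.625)² / 98.625 = 34.8481
  brown: (44 − 32.875)² / 32.875 = 3.7647
χ² = 5.7193 + 34.8481 + 3.7647 = 44.3321 ≈ 44.332

44.332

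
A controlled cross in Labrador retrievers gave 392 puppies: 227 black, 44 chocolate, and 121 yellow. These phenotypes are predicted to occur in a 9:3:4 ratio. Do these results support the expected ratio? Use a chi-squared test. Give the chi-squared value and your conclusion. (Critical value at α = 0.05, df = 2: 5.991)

17.430; not consistent

Expected counts for N = 392 under a 9:3:4 ratio (total parts = 16):
  black: 392 × 9/16 = 220.5
  chocolate: 392 × 3/16 = 73.5
  yellow: 392 × 4/16 = 98
χ² = Σ (O − E)² / E
  black: (227 − 220.5)² / 220.5 = 0.1916
  chocolate: (44 − 73.5)² / 73.5 = 11.8401
  yellow: (121 − 98)² / 98 = 5.3980
χ² = 0.1916 + 11.8401 + 5.3980 = 17.4297 ≈ 17.430
Degrees of freedom = 3 − 1 = 2; critical value at α = 0.05 is 5.991.
Since 17.430 > 5.991, we reject the null hypothesis — the data do not fit the 9:3:4 ratio.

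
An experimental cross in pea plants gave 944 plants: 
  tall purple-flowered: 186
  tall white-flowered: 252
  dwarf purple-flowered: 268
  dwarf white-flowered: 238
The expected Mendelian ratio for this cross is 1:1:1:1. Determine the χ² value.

Total ratio parts = 4. Expected numbers out of 944:
  tall purple-flowered: 944 × 1/4 = 236
  tall white-flowered: 944 × 1/4 = 236
  dwarf purple-flowered: 944 × 1/4 = 236
  dwarf white-flowered: 944 × 1/4 = 236
χ² = Σ (O − E)² / E
  tall purple-flowered: (186 − 236)² / 236 = 10.5932
  tall white-flowered: (252 − 236)² / 236 = 1.0847
  dwarf purple-flowered: (268 − 236)² / 236 = 4.3390
  dwarf white-flowered: (238 − 236)² / 236 = 0.0169
χ² = 10.5932 + 1.0847 + 4.3390 + 0.0169 = 16.0338 ≈ 16.034

16.034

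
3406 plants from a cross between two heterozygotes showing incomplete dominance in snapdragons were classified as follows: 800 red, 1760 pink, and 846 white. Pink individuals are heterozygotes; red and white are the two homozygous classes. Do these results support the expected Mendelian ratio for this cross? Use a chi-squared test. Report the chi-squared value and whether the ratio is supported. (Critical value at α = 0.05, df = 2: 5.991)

With incomplete dominance, a heterozygote × heterozygote cross gives a 1:2:1 phenotypic ratio.
The 1:2:1 ratio has 4 parts, so with N = 3406 the expected counts are:
  red: 3406 × 1/4 = 851.5
  pink: 3406 × 2/4 = 1703
  white: 3406 × 1/4 = 851.5
χ² = Σ (O − E)² / E
  red: (800 − 851.5)² / 851.5 = 3.1148
  pink: (1760 − 1703)² / 1703 = 1.9078
  white: (846 − 851.5)² / 851.5 = 0.0355
χ² = 3.1148 + 1.9078 + 0.0355 = 5.0581 ≈ 5.058
Degrees of freedom = 3 − 1 = 2; critical value at α = 0.05 is 5.991.
Since 5.058 < 5.991, we fail to reject the null hypothesis — the data are consistent with the 1:2:1 ratio.

5.058; consistent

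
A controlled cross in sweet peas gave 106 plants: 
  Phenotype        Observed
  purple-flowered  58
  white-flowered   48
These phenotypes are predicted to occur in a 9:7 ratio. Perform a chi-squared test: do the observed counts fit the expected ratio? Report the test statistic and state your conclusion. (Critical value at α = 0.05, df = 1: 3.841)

0.101; consistent

The 9:7 ratio has 16 parts, so with N = 106 the expected counts are:
  purple-flowered: 106 × 9/16 = 59.625
  white-flowered: 106 × 7/16 = 46.375
χ² = Σ (O − E)² / E
  purple-flowered: (58 − 59.625)² / 59.625 = 0.0443
  white-flowered: (48 − 46.375)² / 46.375 = 0.0569
χ² = 0.0443 + 0.0569 = 0.1012 ≈ 0.101
Degrees of freedom = 2 − 1 = 1; critical value at α = 0.05 is 3.841.
Since 0.101 < 3.841, we fail to reject the null hypothesis — the data are consistent with the 9:7 ratio.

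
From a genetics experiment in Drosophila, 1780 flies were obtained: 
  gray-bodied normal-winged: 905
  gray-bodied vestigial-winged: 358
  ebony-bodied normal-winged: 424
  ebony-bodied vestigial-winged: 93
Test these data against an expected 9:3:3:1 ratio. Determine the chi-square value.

38.413

Expected counts for N = 1780 under a 9:3:3:1 ratio (total parts = 16):
  gray-bodied normal-winged: 1780 × 9/16 = 1001.25
  gray-bodied vestigial-winged: 1780 × 3/16 = 333.75
  ebony-bodied normal-winged: 1780 × 3/16 = 333.75
  ebony-bodied vestigial-winged: 1780 × 1/16 = 111.25
χ² = Σ (O − E)² / E
  gray-bodied normal-winged: (905 − 1001.25)² / 1001.25 = 9.2525
  gray-bodied vestigial-winged: (358 − 333.75)² / 333.75 = 1.7620
  ebony-bodied normal-winged: (424 − 333.75)² / 333.75 = 24.4047
  ebony-bodied vestigial-winged: (93 − 111.25)² / 111.25 = 2.9938
χ² = 9.2525 + 1.7620 + 24.4047 + 2.9938 = 38.413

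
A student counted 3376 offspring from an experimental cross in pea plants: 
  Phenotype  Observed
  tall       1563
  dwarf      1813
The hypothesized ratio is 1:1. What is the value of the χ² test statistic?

18.513

Total ratio parts = 2. Expected numbers out of 3376:
  tall: 3376 × 1/2 = 1688
  dwarf: 3376 × 1/2 = 1688
χ² = Σ (O − E)² / E
  tall: (1563 − 1688)² / 1688 = 9.2565
  dwarf: (1813 − 1688)² / 1688 = 9.2565
χ² = 9.2565 + 9.2565 = 18.513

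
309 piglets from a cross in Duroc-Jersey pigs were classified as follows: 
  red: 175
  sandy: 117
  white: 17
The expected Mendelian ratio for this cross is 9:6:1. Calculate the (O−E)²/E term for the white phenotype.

Expected counts for N = 309 under a 9:6:1 ratio (total parts = 16):
  red: 309 × 9/16 = 173.8125
  sandy: 309 × 6/16 = 115.875
  white: 309 × 1/16 = 19.3125
Contribution of white: (17 − 19.3125)² / 19.3125 = 0.2769

0.277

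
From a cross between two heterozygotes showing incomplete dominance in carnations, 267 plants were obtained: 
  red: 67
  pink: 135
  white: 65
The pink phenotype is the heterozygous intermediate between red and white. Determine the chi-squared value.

0.064

With incomplete dominance, a heterozygote × heterozygote cross gives a 1:2:1 phenotypic ratio.
Under the 1:2:1 hypothesis (Σ ratio = 4, N = 267):
  red: 267 × 1/4 = 66.75
  pink: 267 × 2/4 = 133.5
  white: 267 × 1/4 = 66.75
χ² = Σ (O − E)² / E
  red: (67 − 66.75)² / 66.75 = 0.0009
  pink: (135 − 133.5)² / 133.5 = 0.0169
  white: (65 − 66.75)² / 66.75 = 0.0459
χ² = 0.0009 + 0.0169 + 0.0459 = 0.0637 ≈ 0.064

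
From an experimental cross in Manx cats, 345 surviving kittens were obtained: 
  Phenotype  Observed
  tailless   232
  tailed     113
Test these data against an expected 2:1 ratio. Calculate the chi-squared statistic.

0.052

Under the 2:1 hypothesis (Σ ratio = 3, N = 345):
  tailless: 345 × 2/3 = 230
  tailed: 345 × 1/3 = 115
χ² = Σ (O − E)² / E
  tailless: (232 − 230)² / 230 = 0.0174
  tailed: (113 − 115)² / 115 = 0.0348
χ² = 0.0174 + 0.0348 = 0.0522 ≈ 0.052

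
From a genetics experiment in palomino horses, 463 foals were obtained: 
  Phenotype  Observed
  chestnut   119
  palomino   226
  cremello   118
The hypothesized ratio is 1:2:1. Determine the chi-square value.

Total ratio parts = 4. Expected numbers out of 463:
  chestnut: 463 × 1/4 = 115.75
  palomino: 463 × 2/4 = 231.5
  cremello: 463 × 1/4 = 115.75
χ² = Σ (O − E)² / E
  chestnut: (119 − 115.75)² / 115.75 = 0.0913
  palomino: (226 − 231.5)² / 231.5 = 0.1307
  cremello: (118 − 115.75)² / 115.75 = 0.0437
χ² = 0.0913 + 0.1307 + 0.0437 = 0.2657 ≈ 0.266

0.266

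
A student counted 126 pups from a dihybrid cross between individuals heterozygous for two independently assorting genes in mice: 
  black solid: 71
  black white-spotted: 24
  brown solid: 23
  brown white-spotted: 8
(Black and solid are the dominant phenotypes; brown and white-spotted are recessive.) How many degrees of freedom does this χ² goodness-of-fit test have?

A dihybrid F₂ with independent assortment and complete dominance at both loci gives a 9:3:3:1 phenotypic ratio.
A goodness-of-fit test with 4 phenotype classes has df = 4 − 1 = 3.

3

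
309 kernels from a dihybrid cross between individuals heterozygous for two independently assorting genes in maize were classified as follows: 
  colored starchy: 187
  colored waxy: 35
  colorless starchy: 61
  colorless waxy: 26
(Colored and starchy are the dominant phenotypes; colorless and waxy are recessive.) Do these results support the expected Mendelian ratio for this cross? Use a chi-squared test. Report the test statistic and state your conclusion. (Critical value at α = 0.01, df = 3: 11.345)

A dihybrid F₂ with independent assortment and complete dominance at both loci gives a 9:3:3:1 phenotypic ratio.
Total ratio parts = 16. Expected numbers out of 309:
  colored starchy: 309 × 9/16 = 173.8125
  colored waxy: 309 × 3/16 = 57.9375
  colorless starchy: 309 × 3/16 = 57.9375
  colorless waxy: 309 × 1/16 = 19.3125
χ² = Σ (O − E)² / E
  colored starchy: (187 − 173.8125)² / 173.8125 = 1.0006
  colored waxy: (35 − 57.9375)² / 57.9375 = 9.0810
  colorless starchy: (61 − 57.9375)² / 57.9375 = 0.1619
  colorless waxy: (26 − 19.3125)² / 19.3125 = 2.3157
χ² = 1.0006 + 9.0810 + 0.1619 + 2.3157 = 12.5592 ≈ 12.559
Degrees of freedom = 4 − 1 = 3; critical value at α = 0.01 is 11.345.
Since 12.559 > 11.345, we reject the null hypothesis — the data do not fit the 9:3:3:1 ratio.

12.559; not consistent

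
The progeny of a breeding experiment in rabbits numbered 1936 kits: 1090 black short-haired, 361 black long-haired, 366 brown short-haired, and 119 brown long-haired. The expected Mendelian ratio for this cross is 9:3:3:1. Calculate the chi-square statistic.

Expected counts for N = 1936 under a 9:3:3:1 ratio (total parts = 16):
  black short-haired: 1936 × 9/16 = 1089
  black long-haired: 1936 × 3/16 = 363
  brown short-haired: 1936 × 3/16 = 363
  brown long-haired: 1936 × 1/16 = 121
χ² = Σ (O − E)² / E
  black short-haired: (1090 − 1089)² / 1089 = 0.0009
  black long-haired: (361 − 363)² / 363 = 0.0110
  brown short-haired: (366 − 363)² / 363 = 0.0248
  brown long-haired: (119 − 121)² / 121 = 0.0331
χ² = 0.0009 + 0.0110 + 0.0248 + 0.0331 = 0.0698 ≈ 0.070

0.070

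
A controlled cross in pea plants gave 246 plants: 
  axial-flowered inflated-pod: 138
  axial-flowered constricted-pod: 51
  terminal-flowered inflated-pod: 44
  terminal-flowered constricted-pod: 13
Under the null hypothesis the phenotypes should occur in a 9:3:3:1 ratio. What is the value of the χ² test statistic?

0.981

Under the 9:3:3:1 hypothesis (Σ ratio = 16, N = 246):
  axial-flowered inflated-pod: 246 × 9/16 = 138.375
  axial-flowered constricted-pod: 246 × 3/16 = 46.125
  terminal-flowered inflated-pod: 246 × 3/16 = 46.125
  terminal-flowered constricted-pod: 246 × 1/16 = 15.375
χ² = Σ (O − E)² / E
  axial-flowered inflated-pod: (138 − 138.375)² / 138.375 = 0.0010
  axial-flowered constricted-pod: (51 − 46.125)² / 46.125 = 0.5152
  terminal-flowered inflated-pod: (44 − 46.125)² / 46.125 = 0.0979
  terminal-flowered constricted-pod: (13 − 15.375)² / 15.375 = 0.3669
χ² = 0.0010 + 0.5152 + 0.0979 + 0.3669 = 0.981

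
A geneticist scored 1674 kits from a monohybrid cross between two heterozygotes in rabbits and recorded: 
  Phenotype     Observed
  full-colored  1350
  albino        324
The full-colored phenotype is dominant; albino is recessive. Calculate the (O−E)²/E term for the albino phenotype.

For a monohybrid cross between heterozygotes with complete dominance, the expected phenotypic ratio is 3:1.
The 3:1 ratio has 4 parts, so with N = 1674 the expected counts are:
  full-colored: 1674 × 3/4 = 1255.5
  albino: 1674 × 1/4 = 418.5
Contribution of albino: (324 − 418.5)² / 418.5 = 21.3387

21.339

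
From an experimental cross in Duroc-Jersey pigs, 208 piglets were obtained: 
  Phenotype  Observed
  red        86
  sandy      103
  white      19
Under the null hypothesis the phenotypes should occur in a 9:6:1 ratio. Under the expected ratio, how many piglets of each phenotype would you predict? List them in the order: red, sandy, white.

Total ratio parts = 16. Expected numbers out of 208:
  red: 208 × 9/16 = 117
  sandy: 208 × 6/16 = 78
  white: 208 × 1/16 = 13

117, 78, 13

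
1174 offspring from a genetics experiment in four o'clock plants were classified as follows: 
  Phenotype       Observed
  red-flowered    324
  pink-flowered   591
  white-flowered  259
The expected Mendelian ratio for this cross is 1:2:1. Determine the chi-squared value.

Expected counts for N = 1174 under a 1:2:1 ratio (total parts = 4):
  red-flowered: 1174 × 1/4 = 293.5
  pink-flowered: 1174 × 2/4 = 587
  white-flowered: 1174 × 1/4 = 293.5
χ² = Σ (O − E)² / E
  red-flowered: (324 − 293.5)² / 293.5 = 3.1695
  pink-flowered: (591 − 587)² / 587 = 0.0273
  white-flowered: (259 − 293.5)² / 293.5 = 4.0554
χ² = 3.1695 + 0.0273 + 4.0554 = 7.2522 ≈ 7.252

7.252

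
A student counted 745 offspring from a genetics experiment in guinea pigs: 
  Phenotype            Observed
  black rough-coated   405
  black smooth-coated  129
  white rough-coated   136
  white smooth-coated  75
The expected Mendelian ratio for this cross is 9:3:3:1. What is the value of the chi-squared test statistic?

18.755

Under the 9:3:3:1 hypothesis (Σ ratio = 16, N = 745):
  black rough-coated: 745 × 9/16 = 419.0625
  black smooth-coated: 745 × 3/16 = 139.6875
  white rough-coated: 745 × 3/16 = 139.6875
  white smooth-coated: 745 × 1/16 = 46.5625
χ² = Σ (O − E)² / E
  black rough-coated: (405 − 419.0625)² / 419.0625 = 0.4719
  black smooth-coated: (129 − 139.6875)² / 139.6875 = 0.8177
  white rough-coated: (136 − 139.6875)² / 139.6875 = 0.0973
  white smooth-coated: (75 − 46.5625)² / 46.5625 = 17.3679
χ² = 0.4719 + 0.8177 + 0.0973 + 17.3679 = 18.7548 ≈ 18.755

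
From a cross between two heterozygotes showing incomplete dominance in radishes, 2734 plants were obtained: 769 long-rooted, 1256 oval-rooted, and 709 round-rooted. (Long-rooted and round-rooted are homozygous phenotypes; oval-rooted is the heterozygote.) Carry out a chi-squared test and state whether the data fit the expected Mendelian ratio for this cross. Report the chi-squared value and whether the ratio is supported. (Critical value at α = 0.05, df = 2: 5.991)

With incomplete dominance, a heterozygote × heterozygote cross gives a 1:2:1 phenotypic ratio.
The 1:2:1 ratio has 4 parts, so with N = 2734 the expected counts are:
  long-rooted: 2734 × 1/4 = 683.5
  oval-rooted: 2734 × 2/4 = 1367
  round-rooted: 2734 × 1/4 = 683.5
χ² = Σ (O − E)² / E
  long-rooted: (769 − 683.5)² / 683.5 = 10.6953
  oval-rooted: (1256 − 1367)² / 1367 = 9.0132
  round-rooted: (709 − 683.5)² / 683.5 = 0.9514
χ² = 10.6953 + 9.0132 + 0.9514 = 20.6599 ≈ 20.660
Degrees of freedom = 3 − 1 = 2; critical value at α = 0.05 is 5.991.
Since 20.660 > 5.991, we reject the null hypothesis — the data do not fit the 1:2:1 ratio.

20.660; not consistent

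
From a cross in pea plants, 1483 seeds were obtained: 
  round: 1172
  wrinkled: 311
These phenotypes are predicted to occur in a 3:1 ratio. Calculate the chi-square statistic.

Total ratio parts = 4. Expected numbers out of 1483:
  round: 1483 × 3/4 = 1112.25
  wrinkled: 1483 × 1/4 = 370.75
χ² = Σ (O − E)² / E
  round: (1172 − 1112.25)² / 1112.25 = 3.2098
  wrinkled: (311 − 370.75)² / 370.75 = 9.6293
χ² = 3.2098 + 9.6293 = 12.8391 ≈ 12.839

12.839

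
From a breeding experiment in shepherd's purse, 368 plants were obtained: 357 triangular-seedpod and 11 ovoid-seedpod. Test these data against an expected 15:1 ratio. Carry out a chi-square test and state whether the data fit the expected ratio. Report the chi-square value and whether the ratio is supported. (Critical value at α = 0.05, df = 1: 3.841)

Expected counts for N = 368 under a 15:1 ratio (total parts = 16):
  triangular-seedpod: 368 × 15/16 = 345
  ovoid-seedpod: 368 × 1/16 = 23
χ² = Σ (O − E)² / E
  triangular-seedpod: (357 − 345)² / 345 = 0.4174
  ovoid-seedpod: (11 − 23)² / 23 = 6.2609
χ² = 0.4174 + 6.2609 = 6.6783 ≈ 6.678
Degrees of freedom = 2 − 1 = 1; critical value at α = 0.05 is 3.841.
Since 6.678 > 3.841, we reject the null hypothesis — the data do not fit the 15:1 ratio.

6.678; not consistent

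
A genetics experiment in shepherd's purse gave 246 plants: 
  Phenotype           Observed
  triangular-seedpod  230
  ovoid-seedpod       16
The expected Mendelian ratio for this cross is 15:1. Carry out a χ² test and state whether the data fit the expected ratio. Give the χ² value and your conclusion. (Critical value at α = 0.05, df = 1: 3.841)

0.027; consistent

Expected counts for N = 246 under a 15:1 ratio (total parts = 16):
  triangular-seedpod: 246 × 15/16 = 230.625
  ovoid-seedpod: 246 × 1/16 = 15.375
χ² = Σ (O − E)² / E
  triangular-seedpod: (230 − 230.625)² / 230.625 = 0.0017
  ovoid-seedpod: (16 − 15.375)² / 15.375 = 0.0254
χ² = 0.0017 + 0.0254 = 0.0271 ≈ 0.027
Degrees of freedom = 2 − 1 = 1; critical value at α = 0.05 is 3.841.
Since 0.027 < 3.841, we fail to reject the null hypothesis — the data are consistent with the 15:1 ratio.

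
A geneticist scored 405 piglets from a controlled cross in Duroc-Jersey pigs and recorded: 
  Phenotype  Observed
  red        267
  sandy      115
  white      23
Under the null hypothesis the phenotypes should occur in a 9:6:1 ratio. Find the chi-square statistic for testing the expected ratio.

15.905

The 9:6:1 ratio has 16 parts, so with N = 405 the expected counts are:
  red: 405 × 9/16 = 227.8125
  sandy: 405 × 6/16 = 151.875
  white: 405 × 1/16 = 25.3125
χ² = Σ (O − E)² / E
  red: (267 − 227.8125)² / 227.8125 = 6.7409
  sandy: (115 − 151.875)² / 151.875 = 8.9532
  white: (23 − 25.3125)² / 25.3125 = 0.2113
χ² = 6.7409 + 8.9532 + 0.2113 = 15.9054 ≈ 15.905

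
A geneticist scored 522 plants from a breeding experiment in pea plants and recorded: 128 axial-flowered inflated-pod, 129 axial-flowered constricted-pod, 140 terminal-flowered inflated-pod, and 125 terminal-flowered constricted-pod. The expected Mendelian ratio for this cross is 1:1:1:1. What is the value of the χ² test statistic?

0.989

Total ratio parts = 4. Expected numbers out of 522:
  axial-flowered inflated-pod: 522 × 1/4 = 130.5
  axial-flowered constricted-pod: 522 × 1/4 = 130.5
  terminal-flowered inflated-pod: 522 × 1/4 = 130.5
  terminal-flowered constricted-pod: 522 × 1/4 = 130.5
χ² = Σ (O − E)² / E
  axial-flowered inflated-pod: (128 − 130.5)² / 130.5 = 0.0479
  axial-flowered constricted-pod: (129 − 130.5)² / 130.5 = 0.0172
  terminal-flowered inflated-pod: (140 − 130.5)² / 130.5 = 0.6916
  terminal-flowered constricted-pod: (125 − 130.5)² / 130.5 = 0.2318
χ² = 0.0479 + 0.0172 + 0.6916 + 0.2318 = 0.9885 ≈ 0.989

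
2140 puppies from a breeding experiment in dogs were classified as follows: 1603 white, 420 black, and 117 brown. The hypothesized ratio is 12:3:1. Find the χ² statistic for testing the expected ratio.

2.976

Under the 12:3:1 hypothesis (Σ ratio = 16, N = 2140):
  white: 2140 × 12/16 = 1605
  black: 2140 × 3/16 = 401.25
  brown: 2140 × 1/16 = 133.75
χ² = Σ (O − E)² / E
  white: (1603 − 1605)² / 1605 = 0.0025
  black: (420 − 401.25)² / 401.25 = 0.8762
  brown: (117 − 133.75)² / 133.75 = 2.0977
χ² = 0.0025 + 0.8762 + 2.0977 = 2.9764 ≈ 2.976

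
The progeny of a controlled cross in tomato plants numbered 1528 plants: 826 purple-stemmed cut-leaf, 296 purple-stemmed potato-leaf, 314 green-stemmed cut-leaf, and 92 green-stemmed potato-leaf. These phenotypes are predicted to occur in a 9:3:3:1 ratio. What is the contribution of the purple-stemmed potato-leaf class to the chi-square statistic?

0.315

Expected counts for N = 1528 under a 9:3:3:1 ratio (total parts = 16):
  purple-stemmed cut-leaf: 1528 × 9/16 = 859.5
  purple-stemmed potato-leaf: 1528 × 3/16 = 286.5
  green-stemmed cut-leaf: 1528 × 3/16 = 286.5
  green-stemmed potato-leaf: 1528 × 1/16 = 95.5
Contribution of purple-stemmed potato-leaf: (296 − 286.5)² / 286.5 = 0.3150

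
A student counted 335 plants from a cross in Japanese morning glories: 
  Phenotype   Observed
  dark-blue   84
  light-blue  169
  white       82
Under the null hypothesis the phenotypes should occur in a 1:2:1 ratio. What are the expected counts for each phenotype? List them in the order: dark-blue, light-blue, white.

The 1:2:1 ratio has 4 parts, so with N = 335 the expected counts are:
  dark-blue: 335 × 1/4 = 83.75
  light-blue: 335 × 2/4 = 167.5
  white: 335 × 1/4 = 83.75

83.75, 167.5, 83.75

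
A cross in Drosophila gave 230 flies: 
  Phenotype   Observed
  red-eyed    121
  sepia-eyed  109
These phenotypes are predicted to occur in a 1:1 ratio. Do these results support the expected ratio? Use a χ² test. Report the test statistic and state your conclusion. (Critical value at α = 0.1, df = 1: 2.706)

Expected counts for N = 230 under a 1:1 ratio (total parts = 2):
  red-eyed: 230 × 1/2 = 115
  sepia-eyed: 230 × 1/2 = 115
χ² = Σ (O − E)² / E
  red-eyed: (121 − 115)² / 115 = 0.3130
  sepia-eyed: (109 − 115)² / 115 = 0.3130
χ² = 0.3130 + 0.3130 = 0.626
Degrees of freedom = 2 − 1 = 1; critical value at α = 0.1 is 2.706.
Since 0.626 < 2.706, we fail to reject the null hypothesis — the data are consistent with the 1:1 ratio.

0.626; consistent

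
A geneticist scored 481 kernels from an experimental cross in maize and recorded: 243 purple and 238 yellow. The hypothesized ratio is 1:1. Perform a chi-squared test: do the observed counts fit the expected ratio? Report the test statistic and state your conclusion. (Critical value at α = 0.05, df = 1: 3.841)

0.052; consistent

The 1:1 ratio has 2 parts, so with N = 481 the expected counts are:
  purple: 481 × 1/2 = 240.5
  yellow: 481 × 1/2 = 240.5
χ² = Σ (O − E)² / E
  purple: (243 − 240.5)² / 240.5 = 0.0260
  yellow: (238 − 240.5)² / 240.5 = 0.0260
χ² = 0.0260 + 0.0260 = 0.052
Degrees of freedom = 2 − 1 = 1; critical value at α = 0.05 is 3.841.
Since 0.052 < 3.841, we fail to reject the null hypothesis — the data are consistent with the 1:1 ratio.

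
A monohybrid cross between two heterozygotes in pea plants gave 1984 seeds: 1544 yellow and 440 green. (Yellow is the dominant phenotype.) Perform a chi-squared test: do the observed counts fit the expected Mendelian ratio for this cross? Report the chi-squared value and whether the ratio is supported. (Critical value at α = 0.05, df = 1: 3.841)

8.430; not consistent

For a monohybrid cross between heterozygotes with complete dominance, the expected phenotypic ratio is 3:1.
Total ratio parts = 4. Expected numbers out of 1984:
  yellow: 1984 × 3/4 = 1488
  green: 1984 × 1/4 = 496
χ² = Σ (O − E)² / E
  yellow: (1544 − 1488)² / 1488 = 2.1075
  green: (440 − 496)² / 496 = 6.3226
χ² = 2.1075 + 6.3226 = 8.4301 ≈ 8.430
Degrees of freedom = 2 − 1 = 1; critical value at α = 0.05 is 3.841.
Since 8.430 > 3.841, we reject the null hypothesis — the data do not fit the 3:1 ratio.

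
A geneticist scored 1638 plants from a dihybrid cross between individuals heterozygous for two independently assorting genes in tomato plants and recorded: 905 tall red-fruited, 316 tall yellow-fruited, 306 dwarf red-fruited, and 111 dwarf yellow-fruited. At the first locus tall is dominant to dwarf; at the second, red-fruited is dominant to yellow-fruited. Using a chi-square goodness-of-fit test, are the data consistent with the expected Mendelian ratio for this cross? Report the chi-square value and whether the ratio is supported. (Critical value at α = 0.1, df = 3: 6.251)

1.278; consistent

A dihybrid F₂ with independent assortment and complete dominance at both loci gives a 9:3:3:1 phenotypic ratio.
The 9:3:3:1 ratio has 16 parts, so with N = 1638 the expected counts are:
  tall red-fruited: 1638 × 9/16 = 921.375
  tall yellow-fruited: 1638 × 3/16 = 307.125
  dwarf red-fruited: 1638 × 3/16 = 307.125
  dwarf yellow-fruited: 1638 × 1/16 = 102.375
χ² = Σ (O − E)² / E
  tall red-fruited: (905 − 921.375)² / 921.375 = 0.2910
  tall yellow-fruited: (316 − 307.125)² / 307.125 = 0.2565
  dwarf red-fruited: (306 − 307.125)² / 307.125 = 0.0041
  dwarf yellow-fruited: (111 − 102.375)² / 102.375 = 0.7266
χ² = 0.2910 + 0.2565 + 0.0041 + 0.7266 = 1.2782 ≈ 1.278
Degrees of freedom = 4 − 1 = 3; critical value at α = 0.1 is 6.251.
Since 1.278 < 6.251, we fail to reject the null hypothesis — the data are consistent with the 9:3:3:1 ratio.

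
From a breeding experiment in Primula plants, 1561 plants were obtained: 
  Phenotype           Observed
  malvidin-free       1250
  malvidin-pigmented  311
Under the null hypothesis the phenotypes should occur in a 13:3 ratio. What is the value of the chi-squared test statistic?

Expected counts for N = 1561 under a 13:3 ratio (total parts = 16):
  malvidin-free: 1561 × 13/16 = 1268.3125
  malvidin-pigmented: 1561 × 3/16 = 292.6875
χ² = Σ (O − E)² / E
  malvidin-free: (1250 − 1268.3125)² / 1268.3125 = 0.2644
  malvidin-pigmented: (311 − 292.6875)² / 292.6875 = 1.1458
χ² = 0.2644 + 1.1458 = 1.4102 ≈ 1.410

1.410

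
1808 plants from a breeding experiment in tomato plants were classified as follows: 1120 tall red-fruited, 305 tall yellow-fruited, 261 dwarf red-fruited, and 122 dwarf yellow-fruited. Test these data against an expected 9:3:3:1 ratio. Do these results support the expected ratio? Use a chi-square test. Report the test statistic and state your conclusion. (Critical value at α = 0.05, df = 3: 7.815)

Total ratio parts = 16. Expected numbers out of 1808:
  tall red-fruited: 1808 × 9/16 = 1017
  tall yellow-fruited: 1808 × 3/16 = 339
  dwarf red-fruited: 1808 × 3/16 = 339
  dwarf yellow-fruited: 1808 × 1/16 = 113
χ² = Σ (O − E)² / E
  tall red-fruited: (1120 − 1017)² / 1017 = 10.4317
  tall yellow-fruited: (305 − 339)² / 339 = 3.4100
  dwarf red-fruited: (261 − 339)² / 339 = 17.9469
  dwarf yellow-fruited: (122 − 113)² / 113 = 0.7168
χ² = 10.4317 + 3.4100 + 17.9469 + 0.7168 = 32.5054 ≈ 32.505
Degrees of freedom = 4 − 1 = 3; critical value at α = 0.05 is 7.815.
Since 32.505 > 7.815, we reject the null hypothesis — the data do not fit the 9:3:3:1 ratio.

32.505; not consistent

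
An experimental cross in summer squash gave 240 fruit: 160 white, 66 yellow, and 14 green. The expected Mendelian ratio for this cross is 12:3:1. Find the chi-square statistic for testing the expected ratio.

Expected counts for N = 240 under a 12:3:1 ratio (total parts = 16):
  white: 240 × 12/16 = 180
  yellow: 240 × 3/16 = 45
  green: 240 × 1/16 = 15
χ² = Σ (O − E)² / E
  white: (160 − 180)² / 180 = 2.2222
  yellow: (66 − 45)² / 45 = 9.8000
  green: (14 − 15)² / 15 = 0.0667
χ² = 2.2222 + 9.8000 + 0.0667 = 12.0889 ≈ 12.089

12.089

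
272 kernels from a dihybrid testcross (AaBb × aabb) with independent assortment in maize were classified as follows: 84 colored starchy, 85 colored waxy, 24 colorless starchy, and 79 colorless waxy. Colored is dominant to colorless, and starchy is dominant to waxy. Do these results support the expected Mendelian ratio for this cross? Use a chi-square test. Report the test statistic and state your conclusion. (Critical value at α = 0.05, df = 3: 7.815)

38.265; not consistent

A dihybrid testcross with independent assortment gives a 1:1:1:1 ratio.
Total ratio parts = 4. Expected numbers out of 272:
  colored starchy: 272 × 1/4 = 68
  colored waxy: 272 × 1/4 = 68
  colorless starchy: 272 × 1/4 = 68
  colorless waxy: 272 × 1/4 = 68
χ² = Σ (O − E)² / E
  colored starchy: (84 − 68)² / 68 = 3.7647
  colored waxy: (85 − 68)² / 68 = 4.2500
  colorless starchy: (24 − 68)² / 68 = 28.4706
  colorless waxy: (79 − 68)² / 68 = 1.7794
χ² = 3.7647 + 4.2500 + 28.4706 + 1.7794 = 38.2647 ≈ 38.265
Degrees of freedom = 4 − 1 = 3; critical value at α = 0.05 is 7.815.
Since 38.265 > 7.815, we reject the null hypothesis — the data do not fit the 1:1:1:1 ratio.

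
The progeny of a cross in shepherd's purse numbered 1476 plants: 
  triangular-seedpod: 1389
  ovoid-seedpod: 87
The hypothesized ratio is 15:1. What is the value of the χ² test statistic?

0.319

Expected counts for N = 1476 under a 15:1 ratio (total parts = 16):
  triangular-seedpod: 1476 × 15/16 = 1383.75
  ovoid-seedpod: 1476 × 1/16 = 92.25
χ² = Σ (O − E)² / E
  triangular-seedpod: (1389 − 1383.75)² / 1383.75 = 0.0199
  ovoid-seedpod: (87 − 92.25)² / 92.25 = 0.2988
χ² = 0.0199 + 0.2988 = 0.3187 ≈ 0.319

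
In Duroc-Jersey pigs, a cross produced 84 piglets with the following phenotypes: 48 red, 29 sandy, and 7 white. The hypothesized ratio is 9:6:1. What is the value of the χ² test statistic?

0.794

Under the 9:6:1 hypothesis (Σ ratio = 16, N = 84):
  red: 84 × 9/16 = 47.25
  sandy: 84 × 6/16 = 31.5
  white: 84 × 1/16 = 5.25
χ² = Σ (O − E)² / E
  red: (48 − 47.25)² / 47.25 = 0.0119
  sandy: (29 − 31.5)² / 31.5 = 0.1984
  white: (7 − 5.25)² / 5.25 = 0.5833
χ² = 0.0119 + 0.1984 + 0.5833 = 0.7936 ≈ 0.794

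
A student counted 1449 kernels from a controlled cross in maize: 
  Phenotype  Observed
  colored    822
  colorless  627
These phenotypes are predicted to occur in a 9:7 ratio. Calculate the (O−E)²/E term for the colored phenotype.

Expected counts for N = 1449 under a 9:7 ratio (total parts = 16):
  colored: 1449 × 9/16 = 815.0625
  colorless: 1449 × 7/16 = 633.9375
Contribution of colored: (822 − 815.0625)² / 815.0625 = 0.0590

0.059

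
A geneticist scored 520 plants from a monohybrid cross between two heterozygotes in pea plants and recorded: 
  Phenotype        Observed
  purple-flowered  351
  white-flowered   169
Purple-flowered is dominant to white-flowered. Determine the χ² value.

15.600

For a monohybrid cross between heterozygotes with complete dominance, the expected phenotypic ratio is 3:1.
Expected counts for N = 520 under a 3:1 ratio (total parts = 4):
  purple-flowered: 520 × 3/4 = 390
  white-flowered: 520 × 1/4 = 130
χ² = Σ (O − E)² / E
  purple-flowered: (351 − 390)² / 390 = 3.9000
  white-flowered: (169 − 130)² / 130 = 11.7000
χ² = 3.9000 + 11.7000 = 15.600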